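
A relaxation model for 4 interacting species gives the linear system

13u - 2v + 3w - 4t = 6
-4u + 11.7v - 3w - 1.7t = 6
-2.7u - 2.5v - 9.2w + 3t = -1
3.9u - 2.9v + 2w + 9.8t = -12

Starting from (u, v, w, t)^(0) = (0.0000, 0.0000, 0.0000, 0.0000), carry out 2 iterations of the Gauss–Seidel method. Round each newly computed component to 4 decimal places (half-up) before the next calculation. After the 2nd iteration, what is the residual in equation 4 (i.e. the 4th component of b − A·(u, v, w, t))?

0.0004

Iteration 1:
  u = (6 - (-2)·0.0000 - (3)·0.0000 - (-4)·0.0000) / (13) = 0.4615
  v = (6 - (-4)·0.4615 - (-3)·0.0000 - (-1.7)·0.0000) / (11.7) = 0.6706
  w = (-1 - (-2.7)·0.4615 - (-2.5)·0.6706 - (3)·0.0000) / (-9.2) = -0.2090
  t = (-12 - (3.9)·0.4615 - (-2.9)·0.6706 - (2)·-0.2090) / (9.8) = -1.1671
Iteration 2:
  u = (6 - (-2)·0.6706 - (3)·-0.2090 - (-4)·-1.1671) / (13) = 0.2538
  v = (6 - (-4)·0.2538 - (-3)·-0.2090 - (-1.7)·-1.1671) / (11.7) = 0.3764
  w = (-1 - (-2.7)·0.2538 - (-2.5)·0.3764 - (3)·-1.1671) / (-9.2) = -0.4486
  t = (-12 - (3.9)·0.2538 - (-2.9)·0.3764 - (2)·-0.4486) / (9.8) = -1.1226
Residual b − A·x = (0.3088, -0.6429, -0.1331, 0.0004)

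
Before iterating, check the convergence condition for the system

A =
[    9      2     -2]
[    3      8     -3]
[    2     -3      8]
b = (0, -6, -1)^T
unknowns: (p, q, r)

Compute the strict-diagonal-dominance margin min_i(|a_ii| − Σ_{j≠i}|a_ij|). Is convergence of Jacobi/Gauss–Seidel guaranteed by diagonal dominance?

2

row 1: |9| − (2+2) = 5
row 2: |8| − (3+3) = 2
row 3: |8| − (2+3) = 3
minimum over rows = 2 → strictly diagonally dominant (convergence guaranteed)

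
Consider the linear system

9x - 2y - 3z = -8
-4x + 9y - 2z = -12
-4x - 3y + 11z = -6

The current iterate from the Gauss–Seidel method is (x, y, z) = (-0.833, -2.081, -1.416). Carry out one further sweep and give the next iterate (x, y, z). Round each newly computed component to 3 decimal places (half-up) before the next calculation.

One sweep:
  x = (-8 - (-2)·-2.081 - (-3)·-1.416) / (9) = -1.823
  y = (-12 - (-4)·-1.823 - (-2)·-1.416) / (9) = -2.458
  z = (-6 - (-4)·-1.823 - (-3)·-2.458) / (11) = -1.879

(-1.823, -2.458, -1.879)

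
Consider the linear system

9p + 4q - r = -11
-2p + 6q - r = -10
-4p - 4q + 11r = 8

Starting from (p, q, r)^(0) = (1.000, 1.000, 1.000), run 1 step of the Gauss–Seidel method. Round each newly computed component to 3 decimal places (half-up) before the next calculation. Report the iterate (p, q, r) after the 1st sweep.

Iteration 1:
  p = (-11 - (4)·1.000 - (-1)·1.000) / (9) = -1.556
  q = (-10 - (-2)·-1.556 - (-1)·1.000) / (6) = -2.019
  r = (8 - (-4)·-1.556 - (-4)·-2.019) / (11) = -0.573

(-1.556, -2.019, -0.573)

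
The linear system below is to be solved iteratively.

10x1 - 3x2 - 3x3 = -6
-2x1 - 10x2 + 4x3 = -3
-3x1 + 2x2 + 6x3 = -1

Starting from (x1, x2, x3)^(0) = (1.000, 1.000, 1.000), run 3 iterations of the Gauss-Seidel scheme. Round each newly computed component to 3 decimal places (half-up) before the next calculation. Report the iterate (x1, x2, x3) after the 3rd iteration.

(-0.678, 0.235, -0.584)

Iteration 1:
  x1 = (-6 - (-3)·1.000 - (-3)·1.000) / (10) = 0.000
  x2 = (-3 - (-2)·0.000 - (4)·1.000) / (-10) = 0.700
  x3 = (-1 - (-3)·0.000 - (2)·0.700) / (6) = -0.400
Iteration 2:
  x1 = (-6 - (-3)·0.700 - (-3)·-0.400) / (10) = -0.510
  x2 = (-3 - (-2)·-0.510 - (4)·-0.400) / (-10) = 0.242
  x3 = (-1 - (-3)·-0.510 - (2)·0.242) / (6) = -0.502
Iteration 3:
  x1 = (-6 - (-3)·0.242 - (-3)·-0.502) / (10) = -0.678
  x2 = (-3 - (-2)·-0.678 - (4)·-0.502) / (-10) = 0.235
  x3 = (-1 - (-3)·-0.678 - (2)·0.235) / (6) = -0.584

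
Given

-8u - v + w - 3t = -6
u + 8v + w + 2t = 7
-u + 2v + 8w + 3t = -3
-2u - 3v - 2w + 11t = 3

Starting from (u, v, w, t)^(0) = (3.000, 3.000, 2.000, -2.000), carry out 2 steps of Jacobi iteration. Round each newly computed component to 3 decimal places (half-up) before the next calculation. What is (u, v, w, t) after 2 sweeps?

Iteration 1:
  u = (-6 - (-1)·3.000 - (1)·2.000 - (-3)·-2.000) / (-8) = 1.375
  v = (7 - (1)·3.000 - (1)·2.000 - (2)·-2.000) / (8) = 0.750
  w = (-3 - (-1)·3.000 - (2)·3.000 - (3)·-2.000) / (8) = 0.000
  t = (3 - (-2)·3.000 - (-3)·3.000 - (-2)·2.000) / (11) = 2.000
Iteration 2:
  u = (-6 - (-1)·0.750 - (1)·0.000 - (-3)·2.000) / (-8) = -0.094
  v = (7 - (1)·1.375 - (1)·0.000 - (2)·2.000) / (8) = 0.203
  w = (-3 - (-1)·1.375 - (2)·0.750 - (3)·2.000) / (8) = -1.141
  t = (3 - (-2)·1.375 - (-3)·0.750 - (-2)·0.000) / (11) = 0.727

(-0.094, 0.203, -1.141, 0.727)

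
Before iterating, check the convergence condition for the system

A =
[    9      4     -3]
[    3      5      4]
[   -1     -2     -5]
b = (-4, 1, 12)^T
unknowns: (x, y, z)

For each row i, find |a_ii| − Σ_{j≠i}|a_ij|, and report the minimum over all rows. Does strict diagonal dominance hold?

-2

row 1: |9| − (4+3) = 2
row 2: |5| − (3+4) = -2
row 3: |-5| − (1+2) = 2
minimum over rows = -2 → not strictly diagonally dominant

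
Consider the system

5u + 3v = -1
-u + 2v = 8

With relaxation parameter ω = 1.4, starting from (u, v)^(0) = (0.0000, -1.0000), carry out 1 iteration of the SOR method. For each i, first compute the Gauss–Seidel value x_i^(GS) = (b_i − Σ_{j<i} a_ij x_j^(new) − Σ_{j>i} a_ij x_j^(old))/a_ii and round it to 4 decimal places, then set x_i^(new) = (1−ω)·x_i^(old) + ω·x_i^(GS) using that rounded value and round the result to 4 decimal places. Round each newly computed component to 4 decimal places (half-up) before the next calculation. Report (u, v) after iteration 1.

(0.5600, 6.3920)

Iteration 1:
  u: GS value = (-1 - (3)·-1.0000) / (5) = 0.4000;  u ← (1−ω)·0.0000 + ω·0.4000 = 0.5600
  v: GS value = (8 - (-1)·0.5600) / (2) = 4.2800;  v ← (1−ω)·-1.0000 + ω·4.2800 = 6.3920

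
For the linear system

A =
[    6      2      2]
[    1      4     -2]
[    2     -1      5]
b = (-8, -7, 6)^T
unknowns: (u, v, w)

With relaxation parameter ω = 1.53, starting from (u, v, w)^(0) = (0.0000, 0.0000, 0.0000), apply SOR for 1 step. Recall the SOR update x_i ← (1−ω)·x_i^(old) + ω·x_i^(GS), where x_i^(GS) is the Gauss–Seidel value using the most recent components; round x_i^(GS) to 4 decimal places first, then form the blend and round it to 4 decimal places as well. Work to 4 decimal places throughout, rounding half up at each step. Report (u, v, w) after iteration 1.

Iteration 1:
  u: GS value = (-8 - (2)·0.0000 - (2)·0.0000) / (6) = -1.3333;  u ← (1−ω)·0.0000 + ω·-1.3333 = -2.0399
  v: GS value = (-7 - (1)·-2.0399 - (-2)·0.0000) / (4) = -1.2400;  v ← (1−ω)·0.0000 + ω·-1.2400 = -1.8972
  w: GS value = (6 - (2)·-2.0399 - (-1)·-1.8972) / (5) = 1.6365;  w ← (1−ω)·0.0000 + ω·1.6365 = 2.5038

(-2.0399, -1.8972, 2.5038)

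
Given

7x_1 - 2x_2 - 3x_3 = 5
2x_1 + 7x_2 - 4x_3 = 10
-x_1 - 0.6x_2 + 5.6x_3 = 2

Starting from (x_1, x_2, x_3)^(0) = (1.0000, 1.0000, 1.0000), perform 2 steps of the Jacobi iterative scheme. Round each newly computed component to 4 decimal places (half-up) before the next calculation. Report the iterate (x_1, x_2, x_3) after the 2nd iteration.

Iteration 1:
  x_1 = (5 - (-2)·1.0000 - (-3)·1.0000) / (7) = 1.4286
  x_2 = (10 - (2)·1.0000 - (-4)·1.0000) / (7) = 1.7143
  x_3 = (2 - (-1)·1.0000 - (-0.6)·1.0000) / (5.6) = 0.6429
Iteration 2:
  x_1 = (5 - (-2)·1.7143 - (-3)·0.6429) / (7) = 1.4796
  x_2 = (10 - (2)·1.4286 - (-4)·0.6429) / (7) = 1.3878
  x_3 = (2 - (-1)·1.4286 - (-0.6)·1.7143) / (5.6) = 0.7959

(1.4796, 1.3878, 0.7959)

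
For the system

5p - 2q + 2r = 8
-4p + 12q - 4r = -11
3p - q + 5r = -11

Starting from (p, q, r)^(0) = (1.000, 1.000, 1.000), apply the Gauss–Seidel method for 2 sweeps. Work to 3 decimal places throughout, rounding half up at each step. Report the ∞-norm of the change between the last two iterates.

Iteration 1:
  p = (8 - (-2)·1.000 - (2)·1.000) / (5) = 1.600
  q = (-11 - (-4)·1.600 - (-4)·1.000) / (12) = -0.050
  r = (-11 - (3)·1.600 - (-1)·-0.050) / (5) = -3.170
Iteration 2:
  p = (8 - (-2)·-0.050 - (2)·-3.170) / (5) = 2.848
  q = (-11 - (-4)·2.848 - (-4)·-3.170) / (12) = -1.024
  r = (-11 - (3)·2.848 - (-1)·-1.024) / (5) = -4.114
Change: (1.248, -0.974, -0.944) → max |·| = 1.248

1.248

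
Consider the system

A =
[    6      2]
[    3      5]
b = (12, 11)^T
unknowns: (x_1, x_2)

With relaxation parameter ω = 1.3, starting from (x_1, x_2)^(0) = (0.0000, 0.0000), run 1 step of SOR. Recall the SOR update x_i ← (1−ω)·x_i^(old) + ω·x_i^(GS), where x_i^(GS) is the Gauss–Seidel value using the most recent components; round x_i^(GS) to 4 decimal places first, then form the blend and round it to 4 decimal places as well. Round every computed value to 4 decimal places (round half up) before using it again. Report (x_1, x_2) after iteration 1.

Iteration 1:
  x_1: GS value = (12 - (2)·0.0000) / (6) = 2.0000;  x_1 ← (1−ω)·0.0000 + ω·2.0000 = 2.6000
  x_2: GS value = (11 - (3)·2.6000) / (5) = 0.6400;  x_2 ← (1−ω)·0.0000 + ω·0.6400 = 0.8320

(2.6000, 0.8320)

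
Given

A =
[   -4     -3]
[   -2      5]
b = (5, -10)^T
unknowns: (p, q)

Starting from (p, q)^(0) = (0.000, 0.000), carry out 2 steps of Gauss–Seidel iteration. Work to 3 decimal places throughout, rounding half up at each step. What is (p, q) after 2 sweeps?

(0.625, -1.750)

Iteration 1:
  p = (5 - (-3)·0.000) / (-4) = -1.250
  q = (-10 - (-2)·-1.250) / (5) = -2.500
Iteration 2:
  p = (5 - (-3)·-2.500) / (-4) = 0.625
  q = (-10 - (-2)·0.625) / (5) = -1.750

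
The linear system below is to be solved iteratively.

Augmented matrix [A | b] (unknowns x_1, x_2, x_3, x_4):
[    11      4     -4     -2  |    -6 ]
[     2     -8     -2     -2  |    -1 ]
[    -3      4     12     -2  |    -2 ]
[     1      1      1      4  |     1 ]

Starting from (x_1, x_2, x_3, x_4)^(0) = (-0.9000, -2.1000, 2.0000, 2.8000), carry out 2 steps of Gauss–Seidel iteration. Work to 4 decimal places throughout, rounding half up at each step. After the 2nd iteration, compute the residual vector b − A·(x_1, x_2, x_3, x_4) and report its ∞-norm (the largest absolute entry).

Iteration 1:
  x_1 = (-6 - (4)·-2.1000 - (-4)·2.0000 - (-2)·2.8000) / (11) = 1.4545
  x_2 = (-1 - (2)·1.4545 - (-2)·2.0000 - (-2)·2.8000) / (-8) = -0.7114
  x_3 = (-2 - (-3)·1.4545 - (4)·-0.7114 - (-2)·2.8000) / (12) = 0.9008
  x_4 = (1 - (1)·1.4545 - (1)·-0.7114 - (1)·0.9008) / (4) = -0.1610
Iteration 2:
  x_1 = (-6 - (4)·-0.7114 - (-4)·0.9008 - (-2)·-0.1610) / (11) = 0.0115
  x_2 = (-1 - (2)·0.0115 - (-2)·0.9008 - (-2)·-0.1610) / (-8) = -0.0571
  x_3 = (-2 - (-3)·0.0115 - (4)·-0.0571 - (-2)·-0.1610) / (12) = -0.1716
  x_4 = (1 - (1)·0.0115 - (1)·-0.0571 - (1)·-0.1716) / (4) = 0.3043
Residual b − A·x = (-5.9759, -1.2144, 0.9307, 0.0000); ∞-norm = 5.9759

5.9759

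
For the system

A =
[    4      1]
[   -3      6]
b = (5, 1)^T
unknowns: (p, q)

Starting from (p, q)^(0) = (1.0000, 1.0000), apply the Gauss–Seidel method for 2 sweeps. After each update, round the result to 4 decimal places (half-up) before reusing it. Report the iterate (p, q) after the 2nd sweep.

(1.0833, 0.7083)

Iteration 1:
  p = (5 - (1)·1.0000) / (4) = 1.0000
  q = (1 - (-3)·1.0000) / (6) = 0.6667
Iteration 2:
  p = (5 - (1)·0.6667) / (4) = 1.0833
  q = (1 - (-3)·1.0833) / (6) = 0.7083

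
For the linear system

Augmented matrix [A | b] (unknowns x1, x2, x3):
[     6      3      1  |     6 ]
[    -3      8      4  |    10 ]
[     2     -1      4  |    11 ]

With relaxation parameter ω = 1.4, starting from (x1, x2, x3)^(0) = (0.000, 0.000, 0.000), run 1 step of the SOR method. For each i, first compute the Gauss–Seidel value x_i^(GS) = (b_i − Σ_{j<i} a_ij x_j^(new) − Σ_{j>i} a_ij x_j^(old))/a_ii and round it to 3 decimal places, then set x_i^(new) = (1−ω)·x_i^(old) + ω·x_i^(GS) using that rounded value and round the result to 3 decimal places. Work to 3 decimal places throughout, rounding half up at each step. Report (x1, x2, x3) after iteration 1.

(1.400, 2.485, 3.739)

Iteration 1:
  x1: GS value = (6 - (3)·0.000 - (1)·0.000) / (6) = 1.000;  x1 ← (1−ω)·0.000 + ω·1.000 = 1.400
  x2: GS value = (10 - (-3)·1.400 - (4)·0.000) / (8) = 1.775;  x2 ← (1−ω)·0.000 + ω·1.775 = 2.485
  x3: GS value = (11 - (2)·1.400 - (-1)·2.485) / (4) = 2.671;  x3 ← (1−ω)·0.000 + ω·2.671 = 3.739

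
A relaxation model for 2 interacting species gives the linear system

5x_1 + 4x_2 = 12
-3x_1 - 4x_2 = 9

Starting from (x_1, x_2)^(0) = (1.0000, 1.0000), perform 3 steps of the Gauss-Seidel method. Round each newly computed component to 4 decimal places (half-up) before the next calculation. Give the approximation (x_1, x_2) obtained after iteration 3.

Iteration 1:
  x_1 = (12 - (4)·1.0000) / (5) = 1.6000
  x_2 = (9 - (-3)·1.6000) / (-4) = -3.4500
Iteration 2:
  x_1 = (12 - (4)·-3.4500) / (5) = 5.1600
  x_2 = (9 - (-3)·5.1600) / (-4) = -6.1200
Iteration 3:
  x_1 = (12 - (4)·-6.1200) / (5) = 7.2960
  x_2 = (9 - (-3)·7.2960) / (-4) = -7.7220

(7.2960, -7.7220)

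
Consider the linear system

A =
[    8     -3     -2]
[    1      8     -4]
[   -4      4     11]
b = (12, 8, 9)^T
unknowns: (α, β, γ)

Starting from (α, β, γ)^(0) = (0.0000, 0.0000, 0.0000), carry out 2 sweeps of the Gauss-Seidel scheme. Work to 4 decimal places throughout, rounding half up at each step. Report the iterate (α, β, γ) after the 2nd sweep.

(2.0717, 1.2751, 1.1079)

Iteration 1:
  α = (12 - (-3)·0.0000 - (-2)·0.0000) / (8) = 1.5000
  β = (8 - (1)·1.5000 - (-4)·0.0000) / (8) = 0.8125
  γ = (9 - (-4)·1.5000 - (4)·0.8125) / (11) = 1.0682
Iteration 2:
  α = (12 - (-3)·0.8125 - (-2)·1.0682) / (8) = 2.0717
  β = (8 - (1)·2.0717 - (-4)·1.0682) / (8) = 1.2751
  γ = (9 - (-4)·2.0717 - (4)·1.2751) / (11) = 1.1079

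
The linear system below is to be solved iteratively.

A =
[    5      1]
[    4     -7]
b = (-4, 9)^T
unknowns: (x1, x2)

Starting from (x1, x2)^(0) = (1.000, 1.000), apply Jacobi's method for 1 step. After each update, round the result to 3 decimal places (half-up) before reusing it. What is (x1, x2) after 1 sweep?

Iteration 1:
  x1 = (-4 - (1)·1.000) / (5) = -1.000
  x2 = (9 - (4)·1.000) / (-7) = -0.714

(-1.000, -0.714)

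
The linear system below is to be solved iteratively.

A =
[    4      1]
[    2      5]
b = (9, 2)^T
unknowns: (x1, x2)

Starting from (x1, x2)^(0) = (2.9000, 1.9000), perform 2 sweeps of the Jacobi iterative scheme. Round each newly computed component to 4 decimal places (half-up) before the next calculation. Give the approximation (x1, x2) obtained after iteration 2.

(2.4400, -0.3100)

Iteration 1:
  x1 = (9 - (1)·1.9000) / (4) = 1.7750
  x2 = (2 - (2)·2.9000) / (5) = -0.7600
Iteration 2:
  x1 = (9 - (1)·-0.7600) / (4) = 2.4400
  x2 = (2 - (2)·1.7750) / (5) = -0.3100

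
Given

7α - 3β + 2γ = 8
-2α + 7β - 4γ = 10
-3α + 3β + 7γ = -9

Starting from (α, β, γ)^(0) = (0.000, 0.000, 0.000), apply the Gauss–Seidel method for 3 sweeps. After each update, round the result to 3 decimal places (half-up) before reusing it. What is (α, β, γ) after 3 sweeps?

(1.892, 1.510, -1.122)

Iteration 1:
  α = (8 - (-3)·0.000 - (2)·0.000) / (7) = 1.143
  β = (10 - (-2)·1.143 - (-4)·0.000) / (7) = 1.755
  γ = (-9 - (-3)·1.143 - (3)·1.755) / (7) = -1.548
Iteration 2:
  α = (8 - (-3)·1.755 - (2)·-1.548) / (7) = 2.337
  β = (10 - (-2)·2.337 - (-4)·-1.548) / (7) = 1.212
  γ = (-9 - (-3)·2.337 - (3)·1.212) / (7) = -0.804
Iteration 3:
  α = (8 - (-3)·1.212 - (2)·-0.804) / (7) = 1.892
  β = (10 - (-2)·1.892 - (-4)·-0.804) / (7) = 1.510
  γ = (-9 - (-3)·1.892 - (3)·1.510) / (7) = -1.122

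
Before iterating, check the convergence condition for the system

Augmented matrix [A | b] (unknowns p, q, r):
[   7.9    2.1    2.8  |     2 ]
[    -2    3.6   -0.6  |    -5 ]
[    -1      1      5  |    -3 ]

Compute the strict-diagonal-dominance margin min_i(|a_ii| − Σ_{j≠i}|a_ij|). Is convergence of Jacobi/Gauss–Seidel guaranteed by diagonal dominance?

row 1: |7.9| − (2.1+2.8) = 3
row 2: |3.6| − (2+0.6) = 1
row 3: |5| − (1+1) = 3
minimum over rows = 1 → strictly diagonally dominant (convergence guaranteed)

1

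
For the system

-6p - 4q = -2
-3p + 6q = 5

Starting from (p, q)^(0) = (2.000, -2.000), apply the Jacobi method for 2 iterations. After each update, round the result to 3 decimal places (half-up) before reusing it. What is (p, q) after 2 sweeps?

(-0.889, 1.667)

Iteration 1:
  p = (-2 - (-4)·-2.000) / (-6) = 1.667
  q = (5 - (-3)·2.000) / (6) = 1.833
Iteration 2:
  p = (-2 - (-4)·1.833) / (-6) = -0.889
  q = (5 - (-3)·1.667) / (6) = 1.667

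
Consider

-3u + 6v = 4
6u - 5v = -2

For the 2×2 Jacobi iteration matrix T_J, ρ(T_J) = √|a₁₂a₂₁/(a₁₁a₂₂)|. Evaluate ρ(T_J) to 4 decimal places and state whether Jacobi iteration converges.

1.5492

a₁₂a₂₁/(a₁₁a₂₂) = (6)·(6) / ((-3)·(-5)) = 2.400000
ρ = √|2.400000| = √2.400000 = 1.5492
ρ > 1, so Jacobi diverges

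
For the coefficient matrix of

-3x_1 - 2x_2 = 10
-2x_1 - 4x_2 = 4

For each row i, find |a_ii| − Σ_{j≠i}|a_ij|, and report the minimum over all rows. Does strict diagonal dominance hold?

1

row 1: |-3| − (2) = 1
row 2: |-4| − (2) = 2
minimum over rows = 1 → strictly diagonally dominant (convergence guaranteed)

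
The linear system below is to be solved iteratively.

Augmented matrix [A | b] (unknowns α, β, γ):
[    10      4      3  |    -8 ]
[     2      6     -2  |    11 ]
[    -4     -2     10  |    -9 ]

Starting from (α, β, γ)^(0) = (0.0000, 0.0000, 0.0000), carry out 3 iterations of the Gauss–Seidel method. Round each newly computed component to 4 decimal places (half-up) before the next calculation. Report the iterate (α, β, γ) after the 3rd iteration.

(-1.2973, 1.9147, -1.0360)

Iteration 1:
  α = (-8 - (4)·0.0000 - (3)·0.0000) / (10) = -0.8000
  β = (11 - (2)·-0.8000 - (-2)·0.0000) / (6) = 2.1000
  γ = (-9 - (-4)·-0.8000 - (-2)·2.1000) / (10) = -0.8000
Iteration 2:
  α = (-8 - (4)·2.1000 - (3)·-0.8000) / (10) = -1.4000
  β = (11 - (2)·-1.4000 - (-2)·-0.8000) / (6) = 2.0333
  γ = (-9 - (-4)·-1.4000 - (-2)·2.0333) / (10) = -1.0533
Iteration 3:
  α = (-8 - (4)·2.0333 - (3)·-1.0533) / (10) = -1.2973
  β = (11 - (2)·-1.2973 - (-2)·-1.0533) / (6) = 1.9147
  γ = (-9 - (-4)·-1.2973 - (-2)·1.9147) / (10) = -1.0360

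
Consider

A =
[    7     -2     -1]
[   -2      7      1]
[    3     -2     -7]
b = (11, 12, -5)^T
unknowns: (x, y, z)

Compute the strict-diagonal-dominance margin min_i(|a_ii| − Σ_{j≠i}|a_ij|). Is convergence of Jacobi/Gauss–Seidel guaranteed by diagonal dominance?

row 1: |7| − (2+1) = 4
row 2: |7| − (2+1) = 4
row 3: |-7| − (3+2) = 2
minimum over rows = 2 → strictly diagonally dominant (convergence guaranteed)

2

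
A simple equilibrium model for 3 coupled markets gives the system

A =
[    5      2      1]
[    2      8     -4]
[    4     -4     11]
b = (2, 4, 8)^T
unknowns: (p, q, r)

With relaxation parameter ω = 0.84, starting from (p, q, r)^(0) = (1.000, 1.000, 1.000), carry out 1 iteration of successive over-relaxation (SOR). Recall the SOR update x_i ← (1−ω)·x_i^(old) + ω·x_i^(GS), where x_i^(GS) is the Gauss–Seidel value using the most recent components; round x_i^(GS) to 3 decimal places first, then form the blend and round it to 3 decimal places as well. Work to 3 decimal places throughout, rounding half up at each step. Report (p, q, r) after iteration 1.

(-0.008, 1.002, 1.080)

Iteration 1:
  p: GS value = (2 - (2)·1.000 - (1)·1.000) / (5) = -0.200;  p ← (1−ω)·1.000 + ω·-0.200 = -0.008
  q: GS value = (4 - (2)·-0.008 - (-4)·1.000) / (8) = 1.002;  q ← (1−ω)·1.000 + ω·1.002 = 1.002
  r: GS value = (8 - (4)·-0.008 - (-4)·1.002) / (11) = 1.095;  r ← (1−ω)·1.000 + ω·1.095 = 1.080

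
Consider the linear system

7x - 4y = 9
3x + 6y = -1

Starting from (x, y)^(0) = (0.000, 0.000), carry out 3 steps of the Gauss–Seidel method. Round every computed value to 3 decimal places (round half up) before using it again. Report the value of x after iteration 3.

0.955

Iteration 1:
  x = (9 - (-4)·0.000) / (7) = 1.286
  y = (-1 - (3)·1.286) / (6) = -0.810
Iteration 2:
  x = (9 - (-4)·-0.810) / (7) = 0.823
  y = (-1 - (3)·0.823) / (6) = -0.578
Iteration 3:
  x = (9 - (-4)·-0.578) / (7) = 0.955
  y = (-1 - (3)·0.955) / (6) = -0.644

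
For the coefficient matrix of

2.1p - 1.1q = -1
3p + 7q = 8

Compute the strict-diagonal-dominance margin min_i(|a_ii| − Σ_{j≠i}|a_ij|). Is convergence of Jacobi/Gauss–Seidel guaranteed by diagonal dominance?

row 1: |2.1| − (1.1) = 1
row 2: |7| − (3) = 4
minimum over rows = 1 → strictly diagonally dominant (convergence guaranteed)

1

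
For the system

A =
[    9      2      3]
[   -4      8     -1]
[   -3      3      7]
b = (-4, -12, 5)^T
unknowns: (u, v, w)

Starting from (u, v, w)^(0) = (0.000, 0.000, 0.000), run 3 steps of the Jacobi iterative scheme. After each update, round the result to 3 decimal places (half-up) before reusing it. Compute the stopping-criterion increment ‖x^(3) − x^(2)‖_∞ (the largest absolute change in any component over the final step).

0.122

Iteration 1:
  u = (-4 - (2)·0.000 - (3)·0.000) / (9) = -0.444
  v = (-12 - (-4)·0.000 - (-1)·0.000) / (8) = -1.500
  w = (5 - (-3)·0.000 - (3)·0.000) / (7) = 0.714
Iteration 2:
  u = (-4 - (2)·-1.500 - (3)·0.714) / (9) = -0.349
  v = (-12 - (-4)·-0.444 - (-1)·0.714) / (8) = -1.633
  w = (5 - (-3)·-0.444 - (3)·-1.500) / (7) = 1.167
Iteration 3:
  u = (-4 - (2)·-1.633 - (3)·1.167) / (9) = -0.471
  v = (-12 - (-4)·-0.349 - (-1)·1.167) / (8) = -1.529
  w = (5 - (-3)·-0.349 - (3)·-1.633) / (7) = 1.265
Change: (-0.122, 0.104, 0.098) → max |·| = 0.122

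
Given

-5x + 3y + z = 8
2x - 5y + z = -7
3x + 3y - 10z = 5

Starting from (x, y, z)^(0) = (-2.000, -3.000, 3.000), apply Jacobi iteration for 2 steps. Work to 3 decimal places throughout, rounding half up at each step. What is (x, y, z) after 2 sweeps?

(-1.280, -0.120, -0.980)

Iteration 1:
  x = (8 - (3)·-3.000 - (1)·3.000) / (-5) = -2.800
  y = (-7 - (2)·-2.000 - (1)·3.000) / (-5) = 1.200
  z = (5 - (3)·-2.000 - (3)·-3.000) / (-10) = -2.000
Iteration 2:
  x = (8 - (3)·1.200 - (1)·-2.000) / (-5) = -1.280
  y = (-7 - (2)·-2.800 - (1)·-2.000) / (-5) = -0.120
  z = (5 - (3)·-2.800 - (3)·1.200) / (-10) = -0.980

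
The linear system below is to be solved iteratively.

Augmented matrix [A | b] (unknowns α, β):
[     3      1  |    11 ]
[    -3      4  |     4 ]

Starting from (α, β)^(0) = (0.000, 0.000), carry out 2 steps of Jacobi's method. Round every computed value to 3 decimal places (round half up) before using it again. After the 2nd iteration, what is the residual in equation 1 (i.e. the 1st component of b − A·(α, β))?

Iteration 1:
  α = (11 - (1)·0.000) / (3) = 3.667
  β = (4 - (-3)·0.000) / (4) = 1.000
Iteration 2:
  α = (11 - (1)·1.000) / (3) = 3.333
  β = (4 - (-3)·3.667) / (4) = 3.750
Residual b − A·x = (-2.749, -1.001)

-2.749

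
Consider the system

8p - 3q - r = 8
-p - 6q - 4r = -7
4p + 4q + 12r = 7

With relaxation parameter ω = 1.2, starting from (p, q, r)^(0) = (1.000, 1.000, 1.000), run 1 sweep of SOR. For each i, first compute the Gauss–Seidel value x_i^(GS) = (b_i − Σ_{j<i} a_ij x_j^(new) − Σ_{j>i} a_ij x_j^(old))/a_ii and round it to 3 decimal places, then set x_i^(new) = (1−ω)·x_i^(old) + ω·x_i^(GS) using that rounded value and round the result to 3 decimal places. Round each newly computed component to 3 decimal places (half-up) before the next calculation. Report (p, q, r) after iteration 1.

(1.600, 0.080, -0.172)

Iteration 1:
  p: GS value = (8 - (-3)·1.000 - (-1)·1.000) / (8) = 1.500;  p ← (1−ω)·1.000 + ω·1.500 = 1.600
  q: GS value = (-7 - (-1)·1.600 - (-4)·1.000) / (-6) = 0.233;  q ← (1−ω)·1.000 + ω·0.233 = 0.080
  r: GS value = (7 - (4)·1.600 - (4)·0.080) / (12) = 0.023;  r ← (1−ω)·1.000 + ω·0.023 = -0.172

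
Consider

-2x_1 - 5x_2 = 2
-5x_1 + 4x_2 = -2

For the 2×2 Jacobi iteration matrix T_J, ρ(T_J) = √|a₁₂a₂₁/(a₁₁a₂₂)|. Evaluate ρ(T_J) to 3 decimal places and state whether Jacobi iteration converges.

a₁₂a₂₁/(a₁₁a₂₂) = (-5)·(-5) / ((-2)·(4)) = -3.125000
ρ = √|-3.125000| = √3.125000 = 1.768
ρ > 1, so Jacobi diverges

1.768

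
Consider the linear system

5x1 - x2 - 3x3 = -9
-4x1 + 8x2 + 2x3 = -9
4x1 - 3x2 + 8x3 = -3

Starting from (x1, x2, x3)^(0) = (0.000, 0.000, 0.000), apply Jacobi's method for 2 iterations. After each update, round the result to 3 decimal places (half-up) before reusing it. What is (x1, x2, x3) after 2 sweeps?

Iteration 1:
  x1 = (-9 - (-1)·0.000 - (-3)·0.000) / (5) = -1.800
  x2 = (-9 - (-4)·0.000 - (2)·0.000) / (8) = -1.125
  x3 = (-3 - (4)·0.000 - (-3)·0.000) / (8) = -0.375
Iteration 2:
  x1 = (-9 - (-1)·-1.125 - (-3)·-0.375) / (5) = -2.250
  x2 = (-9 - (-4)·-1.800 - (2)·-0.375) / (8) = -1.931
  x3 = (-3 - (4)·-1.800 - (-3)·-1.125) / (8) = 0.103

(-2.250, -1.931, 0.103)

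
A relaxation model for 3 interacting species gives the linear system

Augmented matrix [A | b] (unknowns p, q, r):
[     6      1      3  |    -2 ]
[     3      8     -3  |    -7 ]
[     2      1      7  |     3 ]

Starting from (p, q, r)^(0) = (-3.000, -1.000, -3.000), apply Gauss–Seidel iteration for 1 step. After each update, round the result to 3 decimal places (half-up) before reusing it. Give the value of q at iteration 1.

-2.500

Iteration 1:
  p = (-2 - (1)·-1.000 - (3)·-3.000) / (6) = 1.333
  q = (-7 - (3)·1.333 - (-3)·-3.000) / (8) = -2.500
  r = (3 - (2)·1.333 - (1)·-2.500) / (7) = 0.405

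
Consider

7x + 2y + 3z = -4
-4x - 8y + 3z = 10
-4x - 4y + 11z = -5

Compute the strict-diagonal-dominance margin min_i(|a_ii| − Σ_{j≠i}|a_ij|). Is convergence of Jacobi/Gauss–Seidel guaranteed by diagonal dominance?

row 1: |7| − (2+3) = 2
row 2: |-8| − (4+3) = 1
row 3: |11| − (4+4) = 3
minimum over rows = 1 → strictly diagonally dominant (convergence guaranteed)

1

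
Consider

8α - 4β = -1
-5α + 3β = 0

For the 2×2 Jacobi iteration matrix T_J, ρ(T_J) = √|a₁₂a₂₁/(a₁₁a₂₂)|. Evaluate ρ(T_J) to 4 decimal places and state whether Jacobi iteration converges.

a₁₂a₂₁/(a₁₁a₂₂) = (-4)·(-5) / ((8)·(3)) = 0.833333
ρ = √|0.833333| = √0.833333 = 0.9129
ρ < 1, so Jacobi converges

0.9129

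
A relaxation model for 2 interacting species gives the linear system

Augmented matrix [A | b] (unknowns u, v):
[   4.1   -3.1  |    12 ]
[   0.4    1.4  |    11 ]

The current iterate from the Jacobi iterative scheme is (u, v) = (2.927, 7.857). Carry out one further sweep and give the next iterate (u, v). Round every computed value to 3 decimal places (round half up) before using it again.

(8.867, 7.021)

One sweep:
  u = (12 - (-3.1)·7.857) / (4.1) = 8.867
  v = (11 - (0.4)·2.927) / (1.4) = 7.021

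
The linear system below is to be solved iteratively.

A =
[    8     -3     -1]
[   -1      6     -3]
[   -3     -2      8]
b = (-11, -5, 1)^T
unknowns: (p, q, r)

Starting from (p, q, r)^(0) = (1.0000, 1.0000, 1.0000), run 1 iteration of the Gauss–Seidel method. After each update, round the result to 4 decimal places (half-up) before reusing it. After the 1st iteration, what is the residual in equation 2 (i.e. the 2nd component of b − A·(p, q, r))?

-3.9685

Iteration 1:
  p = (-11 - (-3)·1.0000 - (-1)·1.0000) / (8) = -0.8750
  q = (-5 - (-1)·-0.8750 - (-3)·1.0000) / (6) = -0.4792
  r = (1 - (-3)·-0.8750 - (-2)·-0.4792) / (8) = -0.3229
Residual b − A·x = (-5.7605, -3.9685, -0.0002)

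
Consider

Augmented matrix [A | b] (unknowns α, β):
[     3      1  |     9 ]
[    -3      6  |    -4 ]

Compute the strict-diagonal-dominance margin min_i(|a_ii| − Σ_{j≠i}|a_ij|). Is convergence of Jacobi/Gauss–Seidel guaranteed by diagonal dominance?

row 1: |3| − (1) = 2
row 2: |6| − (3) = 3
minimum over rows = 2 → strictly diagonally dominant (convergence guaranteed)

2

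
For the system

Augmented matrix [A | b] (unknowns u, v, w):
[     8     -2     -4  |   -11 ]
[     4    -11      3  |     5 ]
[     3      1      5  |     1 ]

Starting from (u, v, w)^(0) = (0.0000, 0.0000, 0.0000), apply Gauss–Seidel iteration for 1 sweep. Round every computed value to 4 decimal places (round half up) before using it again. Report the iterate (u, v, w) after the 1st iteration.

(-1.3750, -0.9545, 1.2159)

Iteration 1:
  u = (-11 - (-2)·0.0000 - (-4)·0.0000) / (8) = -1.3750
  v = (5 - (4)·-1.3750 - (3)·0.0000) / (-11) = -0.9545
  w = (1 - (3)·-1.3750 - (1)·-0.9545) / (5) = 1.2159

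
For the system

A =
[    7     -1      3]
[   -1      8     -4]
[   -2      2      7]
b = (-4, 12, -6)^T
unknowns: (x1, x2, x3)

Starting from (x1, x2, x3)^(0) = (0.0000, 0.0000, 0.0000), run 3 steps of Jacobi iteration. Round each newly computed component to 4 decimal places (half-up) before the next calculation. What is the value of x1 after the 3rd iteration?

Iteration 1:
  x1 = (-4 - (-1)·0.0000 - (3)·0.0000) / (7) = -0.5714
  x2 = (12 - (-1)·0.0000 - (-4)·0.0000) / (8) = 1.5000
  x3 = (-6 - (-2)·0.0000 - (2)·0.0000) / (7) = -0.8571
Iteration 2:
  x1 = (-4 - (-1)·1.5000 - (3)·-0.8571) / (7) = 0.0102
  x2 = (12 - (-1)·-0.5714 - (-4)·-0.8571) / (8) = 1.0000
  x3 = (-6 - (-2)·-0.5714 - (2)·1.5000) / (7) = -1.4490
Iteration 3:
  x1 = (-4 - (-1)·1.0000 - (3)·-1.4490) / (7) = 0.1924
  x2 = (12 - (-1)·0.0102 - (-4)·-1.4490) / (8) = 0.7768
  x3 = (-6 - (-2)·0.0102 - (2)·1.0000) / (7) = -1.1399

0.1924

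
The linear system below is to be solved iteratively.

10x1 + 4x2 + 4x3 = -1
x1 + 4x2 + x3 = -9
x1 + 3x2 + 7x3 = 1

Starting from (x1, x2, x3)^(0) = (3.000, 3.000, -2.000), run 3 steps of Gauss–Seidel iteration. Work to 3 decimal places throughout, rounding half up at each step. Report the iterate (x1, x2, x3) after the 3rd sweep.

(0.430, -2.657, 1.220)

Iteration 1:
  x1 = (-1 - (4)·3.000 - (4)·-2.000) / (10) = -0.500
  x2 = (-9 - (1)·-0.500 - (1)·-2.000) / (4) = -1.625
  x3 = (1 - (1)·-0.500 - (3)·-1.625) / (7) = 0.911
Iteration 2:
  x1 = (-1 - (4)·-1.625 - (4)·0.911) / (10) = 0.186
  x2 = (-9 - (1)·0.186 - (1)·0.911) / (4) = -2.524
  x3 = (1 - (1)·0.186 - (3)·-2.524) / (7) = 1.198
Iteration 3:
  x1 = (-1 - (4)·-2.524 - (4)·1.198) / (10) = 0.430
  x2 = (-9 - (1)·0.430 - (1)·1.198) / (4) = -2.657
  x3 = (1 - (1)·0.430 - (3)·-2.657) / (7) = 1.220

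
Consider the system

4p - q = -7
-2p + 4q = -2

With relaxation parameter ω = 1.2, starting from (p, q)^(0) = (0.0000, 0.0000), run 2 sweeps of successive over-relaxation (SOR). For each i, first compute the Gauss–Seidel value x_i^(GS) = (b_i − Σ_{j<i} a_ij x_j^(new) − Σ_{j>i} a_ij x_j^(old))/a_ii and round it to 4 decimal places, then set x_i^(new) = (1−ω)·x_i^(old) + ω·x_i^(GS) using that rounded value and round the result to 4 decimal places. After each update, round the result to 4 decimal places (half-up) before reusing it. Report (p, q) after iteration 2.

Iteration 1:
  p: GS value = (-7 - (-1)·0.0000) / (4) = -1.7500;  p ← (1−ω)·0.0000 + ω·-1.7500 = -2.1000
  q: GS value = (-2 - (-2)·-2.1000) / (4) = -1.5500;  q ← (1−ω)·0.0000 + ω·-1.5500 = -1.8600
Iteration 2:
  p: GS value = (-7 - (-1)·-1.8600) / (4) = -2.2150;  p ← (1−ω)·-2.1000 + ω·-2.2150 = -2.2380
  q: GS value = (-2 - (-2)·-2.2380) / (4) = -1.6190;  q ← (1−ω)·-1.8600 + ω·-1.6190 = -1.5708

(-2.2380, -1.5708)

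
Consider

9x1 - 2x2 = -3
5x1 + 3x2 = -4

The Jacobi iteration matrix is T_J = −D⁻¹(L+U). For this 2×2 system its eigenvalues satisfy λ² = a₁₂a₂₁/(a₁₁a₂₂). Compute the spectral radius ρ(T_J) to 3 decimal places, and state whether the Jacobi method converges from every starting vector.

0.609

a₁₂a₂₁/(a₁₁a₂₂) = (-2)·(5) / ((9)·(3)) = -0.370370
ρ = √|-0.370370| = √0.370370 = 0.609
ρ < 1, so Jacobi converges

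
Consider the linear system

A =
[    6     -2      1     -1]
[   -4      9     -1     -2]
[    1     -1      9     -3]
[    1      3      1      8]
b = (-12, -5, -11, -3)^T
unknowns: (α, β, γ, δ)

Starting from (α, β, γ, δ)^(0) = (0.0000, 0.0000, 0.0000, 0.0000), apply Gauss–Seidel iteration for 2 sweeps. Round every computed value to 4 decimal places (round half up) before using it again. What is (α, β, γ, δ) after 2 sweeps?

(-2.1944, -1.5350, -0.9617, 0.5951)

Iteration 1:
  α = (-12 - (-2)·0.0000 - (1)·0.0000 - (-1)·0.0000) / (6) = -2.0000
  β = (-5 - (-4)·-2.0000 - (-1)·0.0000 - (-2)·0.0000) / (9) = -1.4444
  γ = (-11 - (1)·-2.0000 - (-1)·-1.4444 - (-3)·0.0000) / (9) = -1.1605
  δ = (-3 - (1)·-2.0000 - (3)·-1.4444 - (1)·-1.1605) / (8) = 0.5617
Iteration 2:
  α = (-12 - (-2)·-1.4444 - (1)·-1.1605 - (-1)·0.5617) / (6) = -2.1944
  β = (-5 - (-4)·-2.1944 - (-1)·-1.1605 - (-2)·0.5617) / (9) = -1.5350
  γ = (-11 - (1)·-2.1944 - (-1)·-1.5350 - (-3)·0.5617) / (9) = -0.9617
  δ = (-3 - (1)·-2.1944 - (3)·-1.5350 - (1)·-0.9617) / (8) = 0.5951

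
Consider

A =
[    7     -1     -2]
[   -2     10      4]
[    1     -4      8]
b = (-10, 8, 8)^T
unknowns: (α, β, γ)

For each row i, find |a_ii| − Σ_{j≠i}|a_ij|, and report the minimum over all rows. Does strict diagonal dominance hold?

3

row 1: |7| − (1+2) = 4
row 2: |10| − (2+4) = 4
row 3: |8| − (1+4) = 3
minimum over rows = 3 → strictly diagonally dominant (convergence guaranteed)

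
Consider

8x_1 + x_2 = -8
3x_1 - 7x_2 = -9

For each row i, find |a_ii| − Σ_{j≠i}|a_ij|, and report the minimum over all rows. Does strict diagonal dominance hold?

4

row 1: |8| − (1) = 7
row 2: |-7| − (3) = 4
minimum over rows = 4 → strictly diagonally dominant (convergence guaranteed)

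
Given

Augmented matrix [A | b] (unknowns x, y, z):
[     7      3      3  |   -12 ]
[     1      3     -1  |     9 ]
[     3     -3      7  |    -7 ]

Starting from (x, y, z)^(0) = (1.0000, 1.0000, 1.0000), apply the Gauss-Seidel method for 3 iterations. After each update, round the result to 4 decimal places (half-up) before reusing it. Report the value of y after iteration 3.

Iteration 1:
  x = (-12 - (3)·1.0000 - (3)·1.0000) / (7) = -2.5714
  y = (9 - (1)·-2.5714 - (-1)·1.0000) / (3) = 4.1905
  z = (-7 - (3)·-2.5714 - (-3)·4.1905) / (7) = 1.8980
Iteration 2:
  x = (-12 - (3)·4.1905 - (3)·1.8980) / (7) = -4.3236
  y = (9 - (1)·-4.3236 - (-1)·1.8980) / (3) = 5.0739
  z = (-7 - (3)·-4.3236 - (-3)·5.0739) / (7) = 3.0275
Iteration 3:
  x = (-12 - (3)·5.0739 - (3)·3.0275) / (7) = -5.1863
  y = (9 - (1)·-5.1863 - (-1)·3.0275) / (3) = 5.7379
  z = (-7 - (3)·-5.1863 - (-3)·5.7379) / (7) = 3.6818

5.7379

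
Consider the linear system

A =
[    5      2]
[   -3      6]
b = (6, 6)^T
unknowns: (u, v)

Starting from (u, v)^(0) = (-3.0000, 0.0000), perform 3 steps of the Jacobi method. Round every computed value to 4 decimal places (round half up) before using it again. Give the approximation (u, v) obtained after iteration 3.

Iteration 1:
  u = (6 - (2)·0.0000) / (5) = 1.2000
  v = (6 - (-3)·-3.0000) / (6) = -0.5000
Iteration 2:
  u = (6 - (2)·-0.5000) / (5) = 1.4000
  v = (6 - (-3)·1.2000) / (6) = 1.6000
Iteration 3:
  u = (6 - (2)·1.6000) / (5) = 0.5600
  v = (6 - (-3)·1.4000) / (6) = 1.7000

(0.5600, 1.7000)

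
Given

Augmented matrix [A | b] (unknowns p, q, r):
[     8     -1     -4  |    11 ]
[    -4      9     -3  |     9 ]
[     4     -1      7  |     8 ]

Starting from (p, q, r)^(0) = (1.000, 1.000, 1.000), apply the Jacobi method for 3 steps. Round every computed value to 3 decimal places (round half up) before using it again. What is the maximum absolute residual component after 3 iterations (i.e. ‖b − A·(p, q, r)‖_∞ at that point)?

0.571

Iteration 1:
  p = (11 - (-1)·1.000 - (-4)·1.000) / (8) = 2.000
  q = (9 - (-4)·1.000 - (-3)·1.000) / (9) = 1.778
  r = (8 - (4)·1.000 - (-1)·1.000) / (7) = 0.714
Iteration 2:
  p = (11 - (-1)·1.778 - (-4)·0.714) / (8) = 1.954
  q = (9 - (-4)·2.000 - (-3)·0.714) / (9) = 2.127
  r = (8 - (4)·2.000 - (-1)·1.778) / (7) = 0.254
Iteration 3:
  p = (11 - (-1)·2.127 - (-4)·0.254) / (8) = 1.768
  q = (9 - (-4)·1.954 - (-3)·0.254) / (9) = 1.953
  r = (8 - (4)·1.954 - (-1)·2.127) / (7) = 0.330
Residual b − A·x = (0.129, -0.515, 0.571); ∞-norm = 0.571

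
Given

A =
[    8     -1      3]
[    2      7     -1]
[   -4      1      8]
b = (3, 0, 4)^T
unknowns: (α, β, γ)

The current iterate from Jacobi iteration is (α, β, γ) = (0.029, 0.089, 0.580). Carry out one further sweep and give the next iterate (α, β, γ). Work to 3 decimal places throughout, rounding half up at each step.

(0.169, 0.075, 0.503)

One sweep:
  α = (3 - (-1)·0.089 - (3)·0.580) / (8) = 0.169
  β = (0 - (2)·0.029 - (-1)·0.580) / (7) = 0.075
  γ = (4 - (-4)·0.029 - (1)·0.089) / (8) = 0.503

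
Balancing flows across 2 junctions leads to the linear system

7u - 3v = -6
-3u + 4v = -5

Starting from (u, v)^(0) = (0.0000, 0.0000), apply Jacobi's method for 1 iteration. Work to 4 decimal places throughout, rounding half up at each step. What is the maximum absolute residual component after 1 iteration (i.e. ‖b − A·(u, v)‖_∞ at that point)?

3.7503

Iteration 1:
  u = (-6 - (-3)·0.0000) / (7) = -0.8571
  v = (-5 - (-3)·0.0000) / (4) = -1.2500
Residual b − A·x = (-3.7503, -2.5713); ∞-norm = 3.7503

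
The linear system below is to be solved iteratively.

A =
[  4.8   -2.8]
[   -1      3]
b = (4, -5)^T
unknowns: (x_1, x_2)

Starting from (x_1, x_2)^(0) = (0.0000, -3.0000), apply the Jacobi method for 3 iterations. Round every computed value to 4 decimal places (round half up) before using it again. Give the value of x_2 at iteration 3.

-1.7130

Iteration 1:
  x_1 = (4 - (-2.8)·-3.0000) / (4.8) = -0.9167
  x_2 = (-5 - (-1)·0.0000) / (3) = -1.6667
Iteration 2:
  x_1 = (4 - (-2.8)·-1.6667) / (4.8) = -0.1389
  x_2 = (-5 - (-1)·-0.9167) / (3) = -1.9722
Iteration 3:
  x_1 = (4 - (-2.8)·-1.9722) / (4.8) = -0.3171
  x_2 = (-5 - (-1)·-0.1389) / (3) = -1.7130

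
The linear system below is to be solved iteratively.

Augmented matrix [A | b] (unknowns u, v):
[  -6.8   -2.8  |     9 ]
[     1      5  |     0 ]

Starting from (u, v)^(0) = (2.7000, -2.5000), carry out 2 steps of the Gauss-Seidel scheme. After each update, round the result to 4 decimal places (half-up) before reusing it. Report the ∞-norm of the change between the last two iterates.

1.0536

Iteration 1:
  u = (9 - (-2.8)·-2.5000) / (-6.8) = -0.2941
  v = (0 - (1)·-0.2941) / (5) = 0.0588
Iteration 2:
  u = (9 - (-2.8)·0.0588) / (-6.8) = -1.3477
  v = (0 - (1)·-1.3477) / (5) = 0.2695
Change: (-1.0536, 0.2107) → max |·| = 1.0536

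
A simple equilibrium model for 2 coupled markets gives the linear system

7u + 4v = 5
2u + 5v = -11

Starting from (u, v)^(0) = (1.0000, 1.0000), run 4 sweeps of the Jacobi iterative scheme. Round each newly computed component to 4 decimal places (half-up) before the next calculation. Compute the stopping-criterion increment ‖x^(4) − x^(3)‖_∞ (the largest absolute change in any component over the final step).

Iteration 1:
  u = (5 - (4)·1.0000) / (7) = 0.1429
  v = (-11 - (2)·1.0000) / (5) = -2.6000
Iteration 2:
  u = (5 - (4)·-2.6000) / (7) = 2.2000
  v = (-11 - (2)·0.1429) / (5) = -2.2572
Iteration 3:
  u = (5 - (4)·-2.2572) / (7) = 2.0041
  v = (-11 - (2)·2.2000) / (5) = -3.0800
Iteration 4:
  u = (5 - (4)·-3.0800) / (7) = 2.4743
  v = (-11 - (2)·2.0041) / (5) = -3.0016
Change: (0.4702, 0.0784) → max |·| = 0.4702

0.4702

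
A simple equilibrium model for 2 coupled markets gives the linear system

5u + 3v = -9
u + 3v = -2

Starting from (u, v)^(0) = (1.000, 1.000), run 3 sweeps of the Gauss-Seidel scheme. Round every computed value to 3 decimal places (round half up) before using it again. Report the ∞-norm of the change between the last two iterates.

Iteration 1:
  u = (-9 - (3)·1.000) / (5) = -2.400
  v = (-2 - (1)·-2.400) / (3) = 0.133
Iteration 2:
  u = (-9 - (3)·0.133) / (5) = -1.880
  v = (-2 - (1)·-1.880) / (3) = -0.040
Iteration 3:
  u = (-9 - (3)·-0.040) / (5) = -1.776
  v = (-2 - (1)·-1.776) / (3) = -0.075
Change: (0.104, -0.035) → max |·| = 0.104

0.104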